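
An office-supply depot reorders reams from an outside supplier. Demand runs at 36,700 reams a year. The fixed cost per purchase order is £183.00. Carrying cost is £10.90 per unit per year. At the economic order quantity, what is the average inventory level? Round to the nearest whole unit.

Average inventory ≈ 555 reams

The optimal lot size = √(2DS/H) = √(2 × 36,700 × 183 / 10.9) ≈ 1110.10.
Average inventory = Q*/2 ≈ 1110.10 / 2 = 555.048.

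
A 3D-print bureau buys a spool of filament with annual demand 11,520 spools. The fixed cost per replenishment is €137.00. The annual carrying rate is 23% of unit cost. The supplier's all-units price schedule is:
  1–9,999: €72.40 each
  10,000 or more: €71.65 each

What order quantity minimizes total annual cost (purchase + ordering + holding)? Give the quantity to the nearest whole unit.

Holding cost per unit per year at price C is H = 0.23·C.
For each price level, check whether its EOQ is feasible; otherwise the best quantity at that price is the breakpoint.
EOQ at €72.40 = 435.4 (feasible in tier 1): TC = 11,520×€72.40 + (11,520/435.4)×137 + (435.4/2)×0.23×€72.40 = €841,297.95.
EOQ at €71.65 = 437.7 < 10000, so use break Q=10000: TC = 11,520×€71.65 + (11,520/10000.0)×137 + (10000.0/2)×0.23×€71.65 = €907,963.32.
Lowest total cost is €841,297.95 at Q = 435.4.

Q* ≈ 435 spools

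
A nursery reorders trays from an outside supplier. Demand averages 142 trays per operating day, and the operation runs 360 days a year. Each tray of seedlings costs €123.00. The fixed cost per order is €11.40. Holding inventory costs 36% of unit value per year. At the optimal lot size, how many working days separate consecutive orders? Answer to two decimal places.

T ≈ 1.14 days

Annual demand D = 142 × 360 = 51,120.
Holding cost H = 0.36 × €123.00 = €44.2800 per unit per year.
The optimal lot size = √(2DS/H) = √(2 × 51,120 × 11.4 / 44.28) ≈ 162.24.
Cycle time = Q*/D × 360 = 162.24 / 51,120 × 360 ≈ 1.143 days.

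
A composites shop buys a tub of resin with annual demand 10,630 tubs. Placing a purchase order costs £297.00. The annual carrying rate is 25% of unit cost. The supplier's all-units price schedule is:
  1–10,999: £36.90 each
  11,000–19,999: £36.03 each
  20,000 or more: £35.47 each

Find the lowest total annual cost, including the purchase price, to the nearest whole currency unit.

Holding cost per unit per year at price C is H = 0.25·C.
Candidates are each tier's EOQ (if it falls in that tier) and each price-break quantity.
EOQ at £36.90 = 827.3 (feasible in tier 1): TC = 10,630×£36.90 + (10,630/827.3)×297 + (827.3/2)×0.25×£36.90 = £399,879.08.
EOQ at £36.03 = 837.3 < 11000, so use break Q=11000: TC = 10,630×£36.03 + (10,630/11000.0)×297 + (11000.0/2)×0.25×£36.03 = £432,827.16.
EOQ at £35.47 = 843.8 < 20000, so use break Q=20000: TC = 10,630×£35.47 + (10,630/20000.0)×297 + (20000.0/2)×0.25×£35.47 = £465,878.96.
Lowest total cost among the candidates is at Q = 827.3.

TC* ≈ £399,879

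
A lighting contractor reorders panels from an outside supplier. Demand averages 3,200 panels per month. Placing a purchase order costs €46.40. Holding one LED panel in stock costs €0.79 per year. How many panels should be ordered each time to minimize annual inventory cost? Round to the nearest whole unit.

Annual demand D = 3,200 × 12 = 38,400.
EOQ = √(2DS / H) = √(2 × 38,400 × 46.4 / 0.79).
= √(3,563,520 / 0.79) = √4,510,784.8101 ≈ 2123.861.

Q* ≈ 2,124 panels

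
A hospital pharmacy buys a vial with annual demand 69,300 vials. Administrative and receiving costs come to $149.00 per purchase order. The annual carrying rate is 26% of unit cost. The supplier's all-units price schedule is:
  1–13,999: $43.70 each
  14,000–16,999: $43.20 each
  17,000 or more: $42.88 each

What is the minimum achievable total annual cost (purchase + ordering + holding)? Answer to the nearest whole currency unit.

TC* ≈ $3,043,728

Holding cost per unit per year at price C is H = 0.26·C.
Candidates are each tier's EOQ (if it falls in that tier) and each price-break quantity.
EOQ at $43.70 = 1348.2 (feasible in tier 1): TC = 69,300×$43.70 + (69,300/1348.2)×149 + (1348.2/2)×0.26×$43.70 = $3,043,728.00.
EOQ at $43.20 = 1356.0 < 14000, so use break Q=14000: TC = 69,300×$43.20 + (69,300/14000.0)×149 + (14000.0/2)×0.26×$43.20 = $3,073,121.55.
EOQ at $42.88 = 1361.0 < 17000, so use break Q=17000: TC = 69,300×$42.88 + (69,300/17000.0)×149 + (17000.0/2)×0.26×$42.88 = $3,066,956.19.
Lowest total cost among the candidates is at Q = 1348.2.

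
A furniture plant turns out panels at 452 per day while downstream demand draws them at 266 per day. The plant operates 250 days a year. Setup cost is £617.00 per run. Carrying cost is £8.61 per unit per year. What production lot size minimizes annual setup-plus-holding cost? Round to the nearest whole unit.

Annual demand D = 266 × 250 = 66,500.
Production build-up factor (1 − d/p) = 1 − 266/452 = 0.4115.
Q* = √(2DS / (H(1 − d/p))) = √(2 × 66,500 × 617 / (8.61 × 0.4115)).
= √(82,061,000 / 3.5431) ≈ 4812.598.

Q* ≈ 4,813 panels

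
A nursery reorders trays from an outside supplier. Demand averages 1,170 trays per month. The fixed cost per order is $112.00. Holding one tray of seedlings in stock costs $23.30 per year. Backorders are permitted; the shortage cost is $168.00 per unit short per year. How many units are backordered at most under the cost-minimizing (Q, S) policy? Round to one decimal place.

S* ≈ 47.8 trays

Annual demand D = 1,170 × 12 = 14,040.
With planned backorders, Q* = √(2DS/H) · √((H+B)/B).
√(2DS/H) = √(2 × 14,040 × 112 / 23.3) = 367.392.
√((H+B)/B) = √((23.3+168)/168) = 1.0671.
Q* ≈ 392.042.
S* = Q* · H/(H+B) = 392.042 × 23.3/191.3 ≈ 47.750.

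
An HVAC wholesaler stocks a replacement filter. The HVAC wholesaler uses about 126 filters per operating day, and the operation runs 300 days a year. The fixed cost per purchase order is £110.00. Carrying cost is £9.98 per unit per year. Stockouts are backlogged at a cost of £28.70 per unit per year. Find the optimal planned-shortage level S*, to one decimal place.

S* ≈ 273.4 filters

Annual demand D = 126 × 300 = 37,800.
With planned backorders, Q* = √(2DS/H) · √((H+B)/B).
√(2DS/H) = √(2 × 37,800 × 110 / 9.98) = 912.834.
√((H+B)/B) = √((9.98+28.7)/28.7) = 1.1609.
Q* ≈ 1059.728.
S* = Q* · H/(H+B) = 1059.728 × 9.98/38.68 ≈ 273.425.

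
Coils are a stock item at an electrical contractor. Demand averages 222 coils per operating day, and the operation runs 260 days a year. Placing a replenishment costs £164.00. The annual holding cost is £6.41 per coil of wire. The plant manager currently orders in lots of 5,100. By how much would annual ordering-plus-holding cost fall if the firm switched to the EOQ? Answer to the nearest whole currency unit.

Annual demand D = 222 × 260 = 57,720.
EOQ = √(2DS/H) = √(2 × 57,720 × 164 / 6.41) ≈ 1718.59.
Cost at Q* = (D/Q*)S + (Q*/2)H = √(2DSH) ≈ £11,016.13.
Cost at Q = 5,100: (57,720/5,100)×164 + (5,100/2)×6.41 = £1,856.09 + £16,345.50 = £18,201.59.
Excess = £18,201.59 − £11,016.13 = £7,185.46.

Extra cost ≈ £7,185 per year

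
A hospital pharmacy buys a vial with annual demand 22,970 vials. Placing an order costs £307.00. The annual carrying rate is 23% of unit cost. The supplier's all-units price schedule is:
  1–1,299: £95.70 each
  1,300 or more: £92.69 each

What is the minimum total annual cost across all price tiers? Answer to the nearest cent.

Holding cost per unit per year at price C is H = 0.23·C.
Candidates are each tier's EOQ (if it falls in that tier) and each price-break quantity.
EOQ at £95.70 = 800.5 (feasible in tier 1): TC = 22,970×£95.70 + (22,970/800.5)×307 + (800.5/2)×0.23×£95.70 = £2,215,848.13.
EOQ at £92.69 = 813.4 < 1300, so use break Q=1300: TC = 22,970×£92.69 + (22,970/1300.0)×307 + (1300.0/2)×0.23×£92.69 = £2,148,370.91.
Lowest total cost among the candidates is at Q = 1300.0.

TC* ≈ £2,148,370.91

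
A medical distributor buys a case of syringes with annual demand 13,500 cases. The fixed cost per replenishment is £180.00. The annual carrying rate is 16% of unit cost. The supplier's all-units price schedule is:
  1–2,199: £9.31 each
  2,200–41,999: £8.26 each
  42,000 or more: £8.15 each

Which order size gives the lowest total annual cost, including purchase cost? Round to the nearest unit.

Q* ≈ 2,200 cases

Holding cost per unit per year at price C is H = 0.16·C.
Evaluate total cost at each tier's feasible EOQ or, if the EOQ is below the tier, at the tier's minimum quantity.
EOQ at £9.31 = 1806.3 (feasible in tier 1): TC = 13,500×£9.31 + (13,500/1806.3)×180 + (1806.3/2)×0.16×£9.31 = £128,375.62.
EOQ at £8.26 = 1917.6 < 2200, so use break Q=2200: TC = 13,500×£8.26 + (13,500/2200.0)×180 + (2200.0/2)×0.16×£8.26 = £114,068.31.
EOQ at £8.15 = 1930.5 < 42000, so use break Q=42000: TC = 13,500×£8.15 + (13,500/42000.0)×180 + (42000.0/2)×0.16×£8.15 = £137,466.86.
Lowest total cost is £114,068.31 at Q = 2200.0.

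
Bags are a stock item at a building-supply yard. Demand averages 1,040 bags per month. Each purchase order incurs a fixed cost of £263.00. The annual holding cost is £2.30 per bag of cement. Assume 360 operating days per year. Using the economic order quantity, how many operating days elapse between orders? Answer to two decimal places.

T ≈ 48.73 days

Annual demand D = 1,040 × 12 = 12,480.
Q* = √(2DS/H) = √(2 × 12,480 × 263 / 2.3) ≈ 1689.41.
Cycle time = Q*/D × 360 = 1689.41 / 12,480 × 360 ≈ 48.733 days.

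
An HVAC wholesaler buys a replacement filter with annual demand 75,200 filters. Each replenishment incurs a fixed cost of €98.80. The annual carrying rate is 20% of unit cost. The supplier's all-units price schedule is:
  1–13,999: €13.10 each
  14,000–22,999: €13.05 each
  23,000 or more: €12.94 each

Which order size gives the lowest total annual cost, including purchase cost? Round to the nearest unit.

Q* ≈ 2,382 filters

Holding cost per unit per year at price C is H = 0.20·C.
Evaluate total cost at each tier's feasible EOQ or, if the EOQ is below the tier, at the tier's minimum quantity.
EOQ at €13.10 = 2381.5 (feasible in tier 1): TC = 75,200×€13.10 + (75,200/2381.5)×98.8 + (2381.5/2)×0.20×€13.10 = €991,359.55.
EOQ at €13.05 = 2386.1 < 14000, so use break Q=14000: TC = 75,200×€13.05 + (75,200/14000.0)×98.8 + (14000.0/2)×0.20×€13.05 = €1,000,160.70.
EOQ at €12.94 = 2396.2 < 23000, so use break Q=23000: TC = 75,200×€12.94 + (75,200/23000.0)×98.8 + (23000.0/2)×0.20×€12.94 = €1,003,173.03.
Lowest total cost is €991,359.55 at Q = 2381.5.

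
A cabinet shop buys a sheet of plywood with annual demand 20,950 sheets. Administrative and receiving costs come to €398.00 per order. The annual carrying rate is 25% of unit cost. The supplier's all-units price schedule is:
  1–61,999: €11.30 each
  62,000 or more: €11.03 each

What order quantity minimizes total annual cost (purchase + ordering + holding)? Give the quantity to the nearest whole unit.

Holding cost per unit per year at price C is H = 0.25·C.
Candidates are each tier's EOQ (if it falls in that tier) and each price-break quantity.
EOQ at €11.30 = 2429.6 (feasible in tier 1): TC = 20,950×€11.30 + (20,950/2429.6)×398 + (2429.6/2)×0.25×€11.30 = €243,598.69.
EOQ at €11.03 = 2459.2 < 62000, so use break Q=62000: TC = 20,950×€11.03 + (20,950/62000.0)×398 + (62000.0/2)×0.25×€11.03 = €316,695.49.
Lowest total cost is €243,598.69 at Q = 2429.6.

Q* ≈ 2,430 sheets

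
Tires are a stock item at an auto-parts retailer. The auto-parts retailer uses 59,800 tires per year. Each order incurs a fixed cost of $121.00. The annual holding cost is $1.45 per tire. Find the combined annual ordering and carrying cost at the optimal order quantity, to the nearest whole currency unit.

EOQ = √(2DS/H) = √(2 × 59,800 × 121 / 1.45) ≈ 3159.18.
At Q*, ordering cost (D/Q*)S equals holding cost (Q*/2)H, each = √(DSH/2).
Minimum total = √(2DSH) = √(2 × 59,800 × 121 × 1.45) ≈ 4580.810.

TC* ≈ $4,581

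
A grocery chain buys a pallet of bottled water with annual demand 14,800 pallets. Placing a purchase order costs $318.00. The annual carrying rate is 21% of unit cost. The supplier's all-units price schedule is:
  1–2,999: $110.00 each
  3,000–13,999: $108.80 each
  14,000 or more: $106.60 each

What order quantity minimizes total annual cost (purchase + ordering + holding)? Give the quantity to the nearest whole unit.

Q* ≈ 638 pallets

Holding cost per unit per year at price C is H = 0.21·C.
For each price level, check whether its EOQ is feasible; otherwise the best quantity at that price is the breakpoint.
EOQ at $110.00 = 638.3 (feasible in tier 1): TC = 14,800×$110.00 + (14,800/638.3)×318 + (638.3/2)×0.21×$110.00 = $1,642,745.70.
EOQ at $108.80 = 641.9 < 3000, so use break Q=3000: TC = 14,800×$108.80 + (14,800/3000.0)×318 + (3000.0/2)×0.21×$108.80 = $1,646,080.80.
EOQ at $106.60 = 648.4 < 14000, so use break Q=14000: TC = 14,800×$106.60 + (14,800/14000.0)×318 + (14000.0/2)×0.21×$106.60 = $1,734,718.17.
Lowest total cost is $1,642,745.70 at Q = 638.3.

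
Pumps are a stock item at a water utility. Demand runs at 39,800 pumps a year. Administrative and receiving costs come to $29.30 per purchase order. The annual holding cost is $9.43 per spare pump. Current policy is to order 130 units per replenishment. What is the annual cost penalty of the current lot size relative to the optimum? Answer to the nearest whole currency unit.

EOQ = √(2DS/H) = √(2 × 39,800 × 29.3 / 9.43) ≈ 497.32.
Cost at Q* = (D/Q*)S + (Q*/2)H = √(2DSH) ≈ $4,689.71.
Cost at Q = 130: (39,800/130)×29.3 + (130/2)×9.43 = $8,970.31 + $612.95 = $9,583.26.
Excess = $9,583.26 − $4,689.71 = $4,893.55.

Extra cost ≈ $4,894 per year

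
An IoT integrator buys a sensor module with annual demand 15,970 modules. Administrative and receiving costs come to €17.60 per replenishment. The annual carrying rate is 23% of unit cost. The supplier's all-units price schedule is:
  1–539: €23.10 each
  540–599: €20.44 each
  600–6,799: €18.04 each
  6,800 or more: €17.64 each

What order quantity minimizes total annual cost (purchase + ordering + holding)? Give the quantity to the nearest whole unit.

Holding cost per unit per year at price C is H = 0.23·C.
Evaluate total cost at each tier's feasible EOQ or, if the EOQ is below the tier, at the tier's minimum quantity.
EOQ at €23.10 = 325.3 (feasible in tier 1): TC = 15,970×€23.10 + (15,970/325.3)×17.6 + (325.3/2)×0.23×€23.10 = €370,635.20.
EOQ at €20.44 = 345.8 < 540, so use break Q=540: TC = 15,970×€20.44 + (15,970/540.0)×17.6 + (540.0/2)×0.23×€20.44 = €328,216.63.
EOQ at €18.04 = 368.1 < 600, so use break Q=600: TC = 15,970×€18.04 + (15,970/600.0)×17.6 + (600.0/2)×0.23×€18.04 = €289,812.01.
EOQ at €17.64 = 372.2 < 6800, so use break Q=6800: TC = 15,970×€17.64 + (15,970/6800.0)×17.6 + (6800.0/2)×0.23×€17.64 = €295,546.61.
Lowest total cost is €289,812.01 at Q = 600.0.

Q* ≈ 600 modules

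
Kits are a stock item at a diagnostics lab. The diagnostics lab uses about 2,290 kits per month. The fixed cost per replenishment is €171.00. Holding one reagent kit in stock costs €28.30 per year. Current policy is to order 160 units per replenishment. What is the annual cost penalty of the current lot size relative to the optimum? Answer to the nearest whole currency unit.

Extra cost ≈ €15,325 per year

Annual demand D = 2,290 × 12 = 27,480.
EOQ = √(2DS/H) = √(2 × 27,480 × 171 / 28.3) ≈ 576.27.
Cost at Q* = (D/Q*)S + (Q*/2)H = √(2DSH) ≈ €16,308.52.
Cost at Q = 160: (27,480/160)×171 + (160/2)×28.3 = €29,369.25 + €2,264.00 = €31,633.25.
Excess = €31,633.25 − €16,308.52 = €15,324.73.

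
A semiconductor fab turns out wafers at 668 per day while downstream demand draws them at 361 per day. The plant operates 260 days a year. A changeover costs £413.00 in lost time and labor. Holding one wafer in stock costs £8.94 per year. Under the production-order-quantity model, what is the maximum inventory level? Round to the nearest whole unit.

Annual demand D = 361 × 260 = 93,860.
Production build-up factor (1 − d/p) = 1 − 361/668 = 0.4596.
Q* = √(2DS / (H(1 − d/p))) = √(2 × 93,860 × 413 / (8.94 × 0.4596)).
= √(77,528,360 / 4.1087) ≈ 4343.908.
Maximum inventory = Q*(1 − d/p) = 4343.908 × 0.4596 ≈ 1996.377.

I_max ≈ 1,996 wafers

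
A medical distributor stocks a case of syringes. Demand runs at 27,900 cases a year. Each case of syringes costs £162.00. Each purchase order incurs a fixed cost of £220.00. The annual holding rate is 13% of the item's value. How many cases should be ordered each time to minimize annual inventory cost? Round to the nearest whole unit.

Holding cost H = 0.13 × £162.00 = £21.0600 per unit per year.
EOQ = √(2DS / H) = √(2 × 27,900 × 220 / 21.06).
= √(12,276,000 / 21.06) = √582,905.9829 ≈ 763.483.

Q* ≈ 763 cases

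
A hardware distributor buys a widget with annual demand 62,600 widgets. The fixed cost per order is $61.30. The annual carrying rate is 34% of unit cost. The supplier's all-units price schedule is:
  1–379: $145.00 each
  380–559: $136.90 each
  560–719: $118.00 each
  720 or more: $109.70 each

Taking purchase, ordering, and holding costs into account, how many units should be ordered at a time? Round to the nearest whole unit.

Holding cost per unit per year at price C is H = 0.34·C.
For each price level, check whether its EOQ is feasible; otherwise the best quantity at that price is the breakpoint.
Tier 1 ($145.00): EOQ = 394.6 exceeds tier's upper bound 379, so this tier is dominated.
EOQ at $136.90 = 406.1 (feasible in tier 2): TC = 62,600×$136.90 + (62,600/406.1)×61.3 + (406.1/2)×0.34×$136.90 = $8,588,840.51.
EOQ at $118.00 = 437.4 < 560, so use break Q=560: TC = 62,600×$118.00 + (62,600/560.0)×61.3 + (560.0/2)×0.34×$118.00 = $7,404,886.06.
EOQ at $109.70 = 453.6 < 720, so use break Q=720: TC = 62,600×$109.70 + (62,600/720.0)×61.3 + (720.0/2)×0.34×$109.70 = $6,885,976.97.
Lowest total cost is $6,885,976.97 at Q = 720.0.

Q* ≈ 720 widgets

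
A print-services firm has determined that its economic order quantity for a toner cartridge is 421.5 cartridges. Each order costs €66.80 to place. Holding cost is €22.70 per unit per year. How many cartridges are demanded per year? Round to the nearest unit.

D ≈ 30,187 cartridges per year

The basic EOQ model gives Q* = √(2DS/H); rearrange for the unknown.
From Q* = √(2DS/H): D = Q*²H / (2S) = 421.5² × 22.7 / (2 × 66.8) = 30186.625.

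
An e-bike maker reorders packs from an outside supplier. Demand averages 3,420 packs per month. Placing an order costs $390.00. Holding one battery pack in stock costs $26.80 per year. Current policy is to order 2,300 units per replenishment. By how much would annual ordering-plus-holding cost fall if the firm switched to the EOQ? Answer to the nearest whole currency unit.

Annual demand D = 3,420 × 12 = 41,040.
EOQ = √(2DS/H) = √(2 × 41,040 × 390 / 26.8) ≈ 1092.91.
Cost at Q* = (D/Q*)S + (Q*/2)H = √(2DSH) ≈ $29,289.93.
Cost at Q = 2,300: (41,040/2,300)×390 + (2,300/2)×26.8 = $6,958.96 + $30,820.00 = $37,778.96.
Excess = $37,778.96 − $29,289.93 = $8,489.02.

Extra cost ≈ $8,489 per year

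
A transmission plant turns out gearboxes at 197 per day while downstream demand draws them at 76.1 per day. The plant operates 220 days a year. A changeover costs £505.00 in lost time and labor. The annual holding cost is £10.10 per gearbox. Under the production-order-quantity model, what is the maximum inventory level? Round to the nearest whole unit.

Annual demand D = 76.1 × 220 = 16,742.
Production build-up factor (1 − d/p) = 1 − 76.1/197 = 0.6137.
Q* = √(2DS / (H(1 − d/p))) = √(2 × 16,742 × 505 / (10.1 × 0.6137)).
= √(16,909,420 / 6.1984) ≈ 1651.671.
Maximum inventory = Q*(1 − d/p) = 1651.671 × 0.6137 ≈ 1013.640.

I_max ≈ 1,014 gearboxes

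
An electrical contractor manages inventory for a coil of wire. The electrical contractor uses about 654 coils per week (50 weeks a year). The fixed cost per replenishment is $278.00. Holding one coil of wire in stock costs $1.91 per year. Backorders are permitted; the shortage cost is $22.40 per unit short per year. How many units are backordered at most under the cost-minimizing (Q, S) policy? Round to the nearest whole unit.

S* ≈ 253 coils

Annual demand D = 654 × 50 = 32,700.
With planned backorders, Q* = √(2DS/H) · √((H+B)/B).
√(2DS/H) = √(2 × 32,700 × 278 / 1.91) = 3085.280.
√((H+B)/B) = √((1.91+22.4)/22.4) = 1.0418.
Q* ≈ 3214.127.
S* = Q* · H/(H+B) = 3214.127 × 1.91/24.31 ≈ 252.529.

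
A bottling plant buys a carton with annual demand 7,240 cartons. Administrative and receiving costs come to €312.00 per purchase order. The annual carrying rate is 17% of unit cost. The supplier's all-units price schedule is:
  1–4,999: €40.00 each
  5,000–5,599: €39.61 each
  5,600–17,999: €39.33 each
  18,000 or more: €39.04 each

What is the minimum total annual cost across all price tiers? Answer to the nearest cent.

TC* ≈ €295,142.63

Holding cost per unit per year at price C is H = 0.17·C.
Evaluate total cost at each tier's feasible EOQ or, if the EOQ is below the tier, at the tier's minimum quantity.
EOQ at €40.00 = 815.1 (feasible in tier 1): TC = 7,240×€40.00 + (7,240/815.1)×312 + (815.1/2)×0.17×€40.00 = €295,142.63.
EOQ at €39.61 = 819.1 < 5000, so use break Q=5000: TC = 7,240×€39.61 + (7,240/5000.0)×312 + (5000.0/2)×0.17×€39.61 = €304,062.43.
EOQ at €39.33 = 822.0 < 5600, so use break Q=5600: TC = 7,240×€39.33 + (7,240/5600.0)×312 + (5600.0/2)×0.17×€39.33 = €303,873.65.
EOQ at €39.04 = 825.1 < 18000, so use break Q=18000: TC = 7,240×€39.04 + (7,240/18000.0)×312 + (18000.0/2)×0.17×€39.04 = €342,506.29.
Lowest total cost among the candidates is at Q = 815.1.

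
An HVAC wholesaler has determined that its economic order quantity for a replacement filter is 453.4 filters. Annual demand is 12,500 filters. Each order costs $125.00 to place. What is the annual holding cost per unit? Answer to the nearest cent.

H ≈ $15.20

Squaring Q* = √(2DS/H) gives Q*² = 2DS/H.
From Q* = √(2DS/H): H = 2DS / Q*² = 2 × 12,500 × 125 / 453.4² = 15.2015.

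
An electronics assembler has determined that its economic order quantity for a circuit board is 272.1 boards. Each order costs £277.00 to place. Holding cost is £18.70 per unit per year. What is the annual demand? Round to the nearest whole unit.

D ≈ 2,499 boards per year

Invert the EOQ relation Q*² = 2DS/H.
From Q* = √(2DS/H): D = Q*²H / (2S) = 272.1² × 18.7 / (2 × 277) = 2499.130.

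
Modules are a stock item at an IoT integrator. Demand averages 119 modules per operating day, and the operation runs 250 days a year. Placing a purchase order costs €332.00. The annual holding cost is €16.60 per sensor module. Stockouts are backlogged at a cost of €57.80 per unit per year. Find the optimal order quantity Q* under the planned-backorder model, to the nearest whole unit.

Annual demand D = 119 × 250 = 29,750.
With planned backorders, Q* = √(2DS/H) · √((H+B)/B).
√(2DS/H) = √(2 × 29,750 × 332 / 16.6) = 1090.871.
√((H+B)/B) = √((16.6+57.8)/57.8) = 1.1345.
Q* ≈ 1237.645.

Q* ≈ 1,238 modules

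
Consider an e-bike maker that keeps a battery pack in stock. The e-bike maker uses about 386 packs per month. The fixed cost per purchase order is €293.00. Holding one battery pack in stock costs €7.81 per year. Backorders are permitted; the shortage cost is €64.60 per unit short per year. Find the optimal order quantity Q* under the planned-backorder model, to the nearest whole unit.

Annual demand D = 386 × 12 = 4,632.
With planned backorders, Q* = √(2DS/H) · √((H+B)/B).
√(2DS/H) = √(2 × 4,632 × 293 / 7.81) = 589.532.
√((H+B)/B) = √((7.81+64.6)/64.6) = 1.0587.
Q* ≈ 624.152.

Q* ≈ 624 packs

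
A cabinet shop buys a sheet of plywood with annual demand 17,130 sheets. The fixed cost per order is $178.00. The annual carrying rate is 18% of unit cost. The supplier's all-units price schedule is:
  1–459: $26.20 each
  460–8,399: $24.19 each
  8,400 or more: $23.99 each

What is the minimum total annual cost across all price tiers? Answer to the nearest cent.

Holding cost per unit per year at price C is H = 0.18·C.
Candidates are each tier's EOQ (if it falls in that tier) and each price-break quantity.
Tier 1 ($26.20): EOQ = 1137.1 exceeds tier's upper bound 459, so this tier is dominated.
EOQ at $24.19 = 1183.4 (feasible in tier 2): TC = 17,130×$24.19 + (17,130/1183.4)×178 + (1183.4/2)×0.18×$24.19 = $419,527.67.
EOQ at $23.99 = 1188.4 < 8400, so use break Q=8400: TC = 17,130×$23.99 + (17,130/8400.0)×178 + (8400.0/2)×0.18×$23.99 = $429,448.13.
Lowest total cost among the candidates is at Q = 1183.4.

TC* ≈ $419,527.67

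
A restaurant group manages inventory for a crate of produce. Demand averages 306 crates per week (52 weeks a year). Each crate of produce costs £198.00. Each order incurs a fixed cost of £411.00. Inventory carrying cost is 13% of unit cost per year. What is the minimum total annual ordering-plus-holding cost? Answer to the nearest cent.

Annual demand D = 306 × 52 = 15,912.
Holding cost H = 0.13 × £198.00 = £25.7400 per unit per year.
EOQ = √(2DS/H) = √(2 × 15,912 × 411 / 25.74) ≈ 712.84.
At Q*, ordering cost (D/Q*)S equals holding cost (Q*/2)H, each = √(DSH/2).
Minimum total = √(2DSH) = √(2 × 15,912 × 411 × 25.74) ≈ 18348.584.

TC* ≈ £18,348.58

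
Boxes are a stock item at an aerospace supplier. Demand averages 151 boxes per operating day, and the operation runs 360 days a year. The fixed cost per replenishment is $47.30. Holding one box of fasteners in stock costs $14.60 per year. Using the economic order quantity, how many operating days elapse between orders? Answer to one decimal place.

T ≈ 3.9 days

Annual demand D = 151 × 360 = 54,360.
EOQ = √(2DS/H) = √(2 × 54,360 × 47.3 / 14.6) ≈ 593.48.
Cycle time = Q*/D × 360 = 593.48 / 54,360 × 360 ≈ 3.930 days.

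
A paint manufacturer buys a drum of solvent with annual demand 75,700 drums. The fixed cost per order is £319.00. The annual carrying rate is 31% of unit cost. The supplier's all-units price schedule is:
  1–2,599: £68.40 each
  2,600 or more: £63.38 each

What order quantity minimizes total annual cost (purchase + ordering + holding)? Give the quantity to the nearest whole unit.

Holding cost per unit per year at price C is H = 0.31·C.
Evaluate total cost at each tier's feasible EOQ or, if the EOQ is below the tier, at the tier's minimum quantity.
EOQ at £68.40 = 1509.2 (feasible in tier 1): TC = 75,700×£68.40 + (75,700/1509.2)×319 + (1509.2/2)×0.31×£68.40 = £5,209,881.27.
EOQ at £63.38 = 1567.8 < 2600, so use break Q=2600: TC = 75,700×£63.38 + (75,700/2600.0)×319 + (2600.0/2)×0.31×£63.38 = £4,832,695.95.
Lowest total cost is £4,832,695.95 at Q = 2600.0.

Q* ≈ 2,600 drums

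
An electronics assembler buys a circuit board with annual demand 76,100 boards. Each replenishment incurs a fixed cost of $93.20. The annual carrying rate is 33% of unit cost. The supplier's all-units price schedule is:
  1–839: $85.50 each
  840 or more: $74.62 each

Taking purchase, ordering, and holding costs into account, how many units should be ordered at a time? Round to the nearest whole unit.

Holding cost per unit per year at price C is H = 0.33·C.
Candidates are each tier's EOQ (if it falls in that tier) and each price-break quantity.
EOQ at $85.50 = 709.0 (feasible in tier 1): TC = 76,100×$85.50 + (76,100/709.0)×93.2 + (709.0/2)×0.33×$85.50 = $6,526,555.77.
EOQ at $74.62 = 759.0 < 840, so use break Q=840: TC = 76,100×$74.62 + (76,100/840.0)×93.2 + (840.0/2)×0.33×$74.62 = $5,697,367.81.
Lowest total cost is $5,697,367.81 at Q = 840.0.

Q* ≈ 840 boards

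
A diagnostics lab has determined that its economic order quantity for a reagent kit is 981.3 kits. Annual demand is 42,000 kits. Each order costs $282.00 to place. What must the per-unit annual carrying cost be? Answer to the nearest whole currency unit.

H ≈ $25

Squaring Q* = √(2DS/H) gives Q*² = 2DS/H.
From Q* = √(2DS/H): H = 2DS / Q*² = 2 × 42,000 × 282 / 981.3² = 24.5994.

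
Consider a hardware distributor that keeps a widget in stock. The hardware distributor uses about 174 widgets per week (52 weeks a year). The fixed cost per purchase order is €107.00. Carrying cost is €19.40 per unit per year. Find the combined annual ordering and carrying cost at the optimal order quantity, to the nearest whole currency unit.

Annual demand D = 174 × 52 = 9,048.
EOQ = √(2DS/H) = √(2 × 9,048 × 107 / 19.4) ≈ 315.92.
At the optimum the two cost components are equal, so total cost = 2·(Q*/2)H = Q*·H.
Minimum total = √(2DSH) = √(2 × 9,048 × 107 × 19.4) ≈ 6128.921.

TC* ≈ €6,129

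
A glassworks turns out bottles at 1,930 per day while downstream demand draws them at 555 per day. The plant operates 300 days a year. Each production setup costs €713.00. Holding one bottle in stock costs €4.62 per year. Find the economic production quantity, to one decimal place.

Q* ≈ 8,493.2 bottles

Annual demand D = 555 × 300 = 166,500.
Production build-up factor (1 − d/p) = 1 − 555/1,930 = 0.7124.
Q* = √(2DS / (H(1 − d/p))) = √(2 × 166,500 × 713 / (4.62 × 0.7124)).
= √(237,429,000 / 3.2915) ≈ 8493.236.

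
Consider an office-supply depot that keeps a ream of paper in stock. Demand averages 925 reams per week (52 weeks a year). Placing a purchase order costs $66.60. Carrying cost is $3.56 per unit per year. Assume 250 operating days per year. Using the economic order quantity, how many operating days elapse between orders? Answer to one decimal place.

Annual demand D = 925 × 52 = 48,100.
The optimal lot size = √(2DS/H) = √(2 × 48,100 × 66.6 / 3.56) ≈ 1341.53.
Cycle time = Q*/D × 250 = 1341.53 / 48,100 × 250 ≈ 6.973 days.

T ≈ 7.0 days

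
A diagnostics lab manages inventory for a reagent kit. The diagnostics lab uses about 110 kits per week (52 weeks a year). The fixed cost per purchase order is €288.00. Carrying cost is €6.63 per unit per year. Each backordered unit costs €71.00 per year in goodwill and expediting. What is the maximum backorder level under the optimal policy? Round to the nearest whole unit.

Annual demand D = 110 × 52 = 5,720.
With planned backorders, Q* = √(2DS/H) · √((H+B)/B).
√(2DS/H) = √(2 × 5,720 × 288 / 6.63) = 704.941.
√((H+B)/B) = √((6.63+71)/71) = 1.0456.
Q* ≈ 737.120.
S* = Q* · H/(H+B) = 737.120 × 6.63/77.63 ≈ 62.954.

S* ≈ 63 kits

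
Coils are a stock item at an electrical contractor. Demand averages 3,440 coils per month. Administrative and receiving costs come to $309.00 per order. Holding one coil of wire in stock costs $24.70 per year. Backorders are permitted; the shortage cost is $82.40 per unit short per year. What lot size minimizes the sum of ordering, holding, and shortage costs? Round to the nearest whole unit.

Q* ≈ 1,159 coils

Annual demand D = 3,440 × 12 = 41,280.
With planned backorders, Q* = √(2DS/H) · √((H+B)/B).
√(2DS/H) = √(2 × 41,280 × 309 / 24.7) = 1016.285.
√((H+B)/B) = √((24.7+82.4)/82.4) = 1.1401.
Q* ≈ 1158.635.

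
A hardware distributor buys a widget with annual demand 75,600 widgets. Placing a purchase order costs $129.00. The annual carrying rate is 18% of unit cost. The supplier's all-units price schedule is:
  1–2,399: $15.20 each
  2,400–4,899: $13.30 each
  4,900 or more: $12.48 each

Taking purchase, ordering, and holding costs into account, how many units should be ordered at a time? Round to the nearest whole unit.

Q* ≈ 4,900 widgets

Holding cost per unit per year at price C is H = 0.18·C.
For each price level, check whether its EOQ is feasible; otherwise the best quantity at that price is the breakpoint.
Tier 1 ($15.20): EOQ = 2670.0 exceeds tier's upper bound 2399, so this tier is dominated.
EOQ at $13.30 = 2854.4 (feasible in tier 2): TC = 75,600×$13.30 + (75,600/2854.4)×129 + (2854.4/2)×0.18×$13.30 = $1,012,313.34.
EOQ at $12.48 = 2946.6 < 4900, so use break Q=4900: TC = 75,600×$12.48 + (75,600/4900.0)×129 + (4900.0/2)×0.18×$12.48 = $950,981.97.
Lowest total cost is $950,981.97 at Q = 4900.0.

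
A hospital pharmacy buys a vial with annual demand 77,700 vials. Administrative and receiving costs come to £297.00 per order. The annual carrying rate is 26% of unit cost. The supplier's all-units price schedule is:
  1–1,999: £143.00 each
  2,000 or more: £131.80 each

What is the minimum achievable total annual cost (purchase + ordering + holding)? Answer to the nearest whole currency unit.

Holding cost per unit per year at price C is H = 0.26·C.
For each price level, check whether its EOQ is feasible; otherwise the best quantity at that price is the breakpoint.
EOQ at £143.00 = 1114.2 (feasible in tier 1): TC = 77,700×£143.00 + (77,700/1114.2)×297 + (1114.2/2)×0.26×£143.00 = £11,152,524.61.
EOQ at £131.80 = 1160.5 < 2000, so use break Q=2000: TC = 77,700×£131.80 + (77,700/2000.0)×297 + (2000.0/2)×0.26×£131.80 = £10,286,666.45.
Lowest total cost among the candidates is at Q = 2000.0.

TC* ≈ £10,286,666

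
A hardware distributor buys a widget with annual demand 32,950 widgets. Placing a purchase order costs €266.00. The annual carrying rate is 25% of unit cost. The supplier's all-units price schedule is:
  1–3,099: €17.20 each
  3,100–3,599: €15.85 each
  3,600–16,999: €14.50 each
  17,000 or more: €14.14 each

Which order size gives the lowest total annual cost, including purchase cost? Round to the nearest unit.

Holding cost per unit per year at price C is H = 0.25·C.
Candidates are each tier's EOQ (if it falls in that tier) and each price-break quantity.
EOQ at €17.20 = 2019.1 (feasible in tier 1): TC = 32,950×€17.20 + (32,950/2019.1)×266 + (2019.1/2)×0.25×€17.20 = €575,421.96.
EOQ at €15.85 = 2103.3 < 3100, so use break Q=3100: TC = 32,950×€15.85 + (32,950/3100.0)×266 + (3100.0/2)×0.25×€15.85 = €531,226.70.
EOQ at €14.50 = 2199.0 < 3600, so use break Q=3600: TC = 32,950×€14.50 + (32,950/3600.0)×266 + (3600.0/2)×0.25×€14.50 = €486,734.64.
EOQ at €14.14 = 2226.8 < 17000, so use break Q=17000: TC = 32,950×€14.14 + (32,950/17000.0)×266 + (17000.0/2)×0.25×€14.14 = €496,476.07.
Lowest total cost is €486,734.64 at Q = 3600.0.

Q* ≈ 3,600 widgets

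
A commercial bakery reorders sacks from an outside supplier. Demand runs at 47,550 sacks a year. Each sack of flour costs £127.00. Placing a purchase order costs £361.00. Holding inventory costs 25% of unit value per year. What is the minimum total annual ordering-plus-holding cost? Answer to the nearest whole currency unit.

TC* ≈ £33,015

Holding cost H = 0.25 × £127.00 = £31.7500 per unit per year.
Q* = √(2DS/H) = √(2 × 47,550 × 361 / 31.75) ≈ 1039.85.
At the optimum the two cost components are equal, so total cost = 2·(Q*/2)H = Q*·H.
Minimum total = √(2DSH) = √(2 × 47,550 × 361 × 31.75) ≈ 33015.336.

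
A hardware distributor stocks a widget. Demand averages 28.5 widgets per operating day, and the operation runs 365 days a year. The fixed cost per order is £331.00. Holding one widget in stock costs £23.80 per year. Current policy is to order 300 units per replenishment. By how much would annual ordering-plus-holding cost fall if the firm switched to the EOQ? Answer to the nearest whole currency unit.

Annual demand D = 28.5 × 365 = 10,402.5.
EOQ = √(2DS/H) = √(2 × 10,402.5 × 331 / 23.8) ≈ 537.91.
Cost at Q* = (D/Q*)S + (Q*/2)H = √(2DSH) ≈ £12,802.25.
Cost at Q = 300: (10,402.5/300)×331 + (300/2)×23.8 = £11,477.42 + £3,570.00 = £15,047.42.
Excess = £15,047.42 − £12,802.25 = £2,245.17.

Extra cost ≈ £2,245 per year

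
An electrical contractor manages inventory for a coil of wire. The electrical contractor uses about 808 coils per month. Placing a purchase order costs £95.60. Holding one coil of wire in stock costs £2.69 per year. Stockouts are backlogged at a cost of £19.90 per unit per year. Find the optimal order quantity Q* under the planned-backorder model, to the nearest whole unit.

Annual demand D = 808 × 12 = 9,696.
With planned backorders, Q* = √(2DS/H) · √((H+B)/B).
√(2DS/H) = √(2 × 9,696 × 95.6 / 2.69) = 830.164.
√((H+B)/B) = √((2.69+19.9)/19.9) = 1.0654.
Q* ≈ 884.496.

Q* ≈ 884 coils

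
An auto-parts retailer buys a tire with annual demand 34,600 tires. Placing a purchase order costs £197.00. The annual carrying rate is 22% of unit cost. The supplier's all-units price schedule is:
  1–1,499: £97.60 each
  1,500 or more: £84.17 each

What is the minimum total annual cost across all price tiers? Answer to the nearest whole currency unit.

Holding cost per unit per year at price C is H = 0.22·C.
Candidates are each tier's EOQ (if it falls in that tier) and each price-break quantity.
EOQ at £97.60 = 796.8 (feasible in tier 1): TC = 34,600×£97.60 + (34,600/796.8)×197 + (796.8/2)×0.22×£97.60 = £3,394,068.91.
EOQ at £84.17 = 858.0 < 1500, so use break Q=1500: TC = 34,600×£84.17 + (34,600/1500.0)×197 + (1500.0/2)×0.22×£84.17 = £2,930,714.18.
Lowest total cost among the candidates is at Q = 1500.0.

TC* ≈ £2,930,714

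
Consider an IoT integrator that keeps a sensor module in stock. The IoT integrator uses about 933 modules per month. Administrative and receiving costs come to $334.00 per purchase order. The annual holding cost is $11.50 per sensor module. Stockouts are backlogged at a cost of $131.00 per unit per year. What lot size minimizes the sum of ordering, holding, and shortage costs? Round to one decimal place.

Annual demand D = 933 × 12 = 11,196.
With planned backorders, Q* = √(2DS/H) · √((H+B)/B).
√(2DS/H) = √(2 × 11,196 × 334 / 11.5) = 806.438.
√((H+B)/B) = √((11.5+131)/131) = 1.0430.
Q* ≈ 841.090.

Q* ≈ 841.1 modules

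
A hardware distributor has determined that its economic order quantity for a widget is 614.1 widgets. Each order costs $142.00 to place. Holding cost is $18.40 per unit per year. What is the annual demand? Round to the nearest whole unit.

The basic EOQ model gives Q* = √(2DS/H); rearrange for the unknown.
From Q* = √(2DS/H): D = Q*²H / (2S) = 614.1² × 18.4 / (2 × 142) = 24433.050.

D ≈ 24,433 widgets per year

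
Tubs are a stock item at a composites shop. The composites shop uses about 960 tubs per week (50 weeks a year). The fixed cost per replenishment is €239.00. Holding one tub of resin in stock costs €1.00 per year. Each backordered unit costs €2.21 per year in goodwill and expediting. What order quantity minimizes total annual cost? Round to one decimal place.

Q* ≈ 5,772.9 tubs

Annual demand D = 960 × 50 = 48,000.
With planned backorders, Q* = √(2DS/H) · √((H+B)/B).
√(2DS/H) = √(2 × 48,000 × 239 / 1) = 4789.990.
√((H+B)/B) = √((1+2.21)/2.21) = 1.2052.
Q* ≈ 5772.859.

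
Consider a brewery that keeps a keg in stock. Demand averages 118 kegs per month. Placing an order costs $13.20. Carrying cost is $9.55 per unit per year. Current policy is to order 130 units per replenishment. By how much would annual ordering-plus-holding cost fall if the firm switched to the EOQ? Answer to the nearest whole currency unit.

Annual demand D = 118 × 12 = 1,416.
EOQ = √(2DS/H) = √(2 × 1,416 × 13.2 / 9.55) ≈ 62.57.
Cost at Q* = (D/Q*)S + (Q*/2)H = √(2DSH) ≈ $597.50.
Cost at Q = 130: (1,416/130)×13.2 + (130/2)×9.55 = $143.78 + $620.75 = $764.53.
Excess = $764.53 − $597.50 = $167.03.

Extra cost ≈ $167 per year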